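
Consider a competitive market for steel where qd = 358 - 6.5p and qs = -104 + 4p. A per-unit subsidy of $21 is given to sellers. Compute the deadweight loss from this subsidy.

Deadweight loss = $546

Pre-subsidy: 358 - 6.5p = -104 + 4p gives p* = 44, q* = 72.
With the subsidy, sellers receive ps = pb + 21 for each unit, where pb is the price buyers pay.
Supply in terms of pb becomes qs = -104 + 4(pb + 21) = -20 + 4pb. Setting this equal to demand: 358 - 6.5pb = -20 + 4pb, so pb = 36.
Sellers receive ps = 36 + 21 = 57; q' = 358 − 6.5·36 = 124.
The subsidy expands output by 124 − 72 = 52 past the efficient level; on those units the gap between marginal cost and willingness to pay runs from 0 up to 21.
DWL = ½ × 21 × 52 = 546.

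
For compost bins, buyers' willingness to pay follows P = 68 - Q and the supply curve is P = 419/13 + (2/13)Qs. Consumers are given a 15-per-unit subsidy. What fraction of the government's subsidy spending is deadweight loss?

Pre-subsidy: 68 - Q = 419/13 + (2/13)Q gives Q* = 31 and P* = 37.
With the rebate, buyers effectively pay Pb = Ps − 15, where Ps is the price sellers receive.
On the curves, Pb = 68 - Q and Ps = 419/13 + (2/13)Q; the wedge Ps − Pb = 15 gives 419/13 + (2/13)Q − (68 - Q) = 15, so Q' = 44.
Then Pb = 68 − 1·44 = 24 and Ps = 419/13 + (2/13)·44 = 39.
ΔCS = ½(31 + 44)(37 − 24) = 487.5; ΔPS = ½(31 + 44)(39 − 37) = 75.
Government spending = 15 × 44 = 660.
DWL = ½ × 15 × (44 − 31) = 97.5; fraction = 97.5 / 660 = 13/88.

DWL / government spending = 13/88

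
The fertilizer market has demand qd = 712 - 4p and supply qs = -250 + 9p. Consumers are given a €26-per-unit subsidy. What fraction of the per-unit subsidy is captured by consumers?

Pre-subsidy: 712 - 4p = -250 + 9p gives p* = 74, q* = 416.
With the rebate, buyers effectively pay pb = ps − 26, where ps is the price sellers receive.
Demand in terms of ps becomes qd = 712 − 4(ps − 26) = 816 - 4ps. Setting this equal to supply: 816 - 4ps = -250 + 9ps, so ps = 82.
Buyers pay pb = 82 − 26 = 56; q' = -250 + 9·82 = 488.
Buyers' price falls by p* − pb = 74 − 56 = 18; sellers' price rises by ps − p* = 82 − 74 = 8.
So consumers capture 18/26 = 9/13 of each unit of subsidy.

Consumer share = 9/13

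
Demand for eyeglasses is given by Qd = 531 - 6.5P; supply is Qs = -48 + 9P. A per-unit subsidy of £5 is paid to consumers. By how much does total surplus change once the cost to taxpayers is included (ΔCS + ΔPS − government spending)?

Net change in total surplus = -2925/62

Pre-subsidy: 531 - 6.5P = -48 + 9P gives P* = 1158/31, Q* = 8934/31.
With the rebate, buyers effectively pay Pb = Ps − 5, where Ps is the price sellers receive.
Demand in terms of Ps becomes Qd = 531 − 6.5(Ps − 5) = 563.5 - 6.5Ps. Setting this equal to supply: 563.5 - 6.5Ps = -48 + 9Ps, so Ps = 1223/31.
Buyers pay Pb = 1223/31 − 5 = 1068/31; Q' = -48 + 9·(1223/31) = 9519/31.
ΔCS = ½(8934/31 + 9519/31)(1158/31 − 1068/31) = 830385/961; ΔPS = ½(8934/31 + 9519/31)(1223/31 − 1158/31) = 1199445/1922.
Government spending = 5 × 9519/31 = 47595/31.
Net change = 830385/961 + 1199445/1922 − 47595/31 = -2925/62. The loss equals the DWL triangle ½·5·585/31.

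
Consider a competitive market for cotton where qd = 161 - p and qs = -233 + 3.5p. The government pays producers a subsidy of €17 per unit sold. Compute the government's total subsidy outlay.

Government cost = 4420/3

Pre-subsidy: 161 - p = -233 + 3.5p gives p* = 788/9, q* = 661/9.
With the subsidy, sellers receive ps = pb + 17 for each unit, where pb is the price buyers pay.
Supply in terms of pb becomes qs = -233 + 3.5(pb + 17) = -173.5 + 3.5pb. Setting this equal to demand: 161 - pb = -173.5 + 3.5pb, so pb = 223/3.
Sellers receive ps = 223/3 + 17 = 274/3; q' = 161 − 1·(223/3) = 260/3.
Government outlay = subsidy × quantity = 17 × 260/3 = 4420/3.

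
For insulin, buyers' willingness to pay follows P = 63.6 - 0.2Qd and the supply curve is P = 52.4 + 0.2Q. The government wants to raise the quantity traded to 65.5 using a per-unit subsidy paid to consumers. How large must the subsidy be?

At Q = 65.5, from the demand curve buyers pay Pb = 63.6 − 0.2·65.5 = 50.5; from the supply curve sellers need Ps = 52.4 + 0.2·65.5 = 65.5.
The subsidy must fill the gap: s = Ps − Pb = 65.5 − 50.5 = 15.

Required subsidy s = 15 per unit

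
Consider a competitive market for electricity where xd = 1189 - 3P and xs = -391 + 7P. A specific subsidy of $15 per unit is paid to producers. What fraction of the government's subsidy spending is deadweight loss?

Pre-subsidy: 1189 - 3P = -391 + 7P gives P* = 158, x* = 715.
With the subsidy, sellers receive Ps = Pb + 15 for each unit, where Pb is the price buyers pay.
Supply in terms of Pb becomes xs = -391 + 7(Pb + 15) = -286 + 7Pb. Setting this equal to demand: 1189 - 3Pb = -286 + 7Pb, so Pb = 147.5.
Sellers receive Ps = 147.5 + 15 = 162.5; x' = 1189 − 3·147.5 = 746.5.
ΔCS = ½(715 + 746.5)(158 − 147.5) = 7672.875; ΔPS = ½(715 + 746.5)(162.5 − 158) = 3288.375.
Government spending = 15 × 746.5 = 11197.5.
DWL = ½ × 15 × (746.5 − 715) = 236.25; fraction = 236.25 / 11197.5 = 63/2986.

DWL / government spending = 63/2986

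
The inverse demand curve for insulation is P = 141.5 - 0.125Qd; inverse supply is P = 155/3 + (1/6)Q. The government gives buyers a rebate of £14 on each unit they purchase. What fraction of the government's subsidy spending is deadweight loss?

Pre-subsidy: 141.5 - 0.125Q = 155/3 + (1/6)Q gives Q* = 308 and P* = 103.
With the rebate, buyers effectively pay Pb = Ps − 14, where Ps is the price sellers receive.
On the curves, Pb = 141.5 - 0.125Q and Ps = 155/3 + (1/6)Q; the wedge Ps − Pb = 14 gives 155/3 + (1/6)Q − (141.5 - 0.125Q) = 14, so Q' = 356.
Then Pb = 141.5 − 0.125·356 = 97 and Ps = 155/3 + (1/6)·356 = 111.
ΔCS = ½(308 + 356)(103 − 97) = 1992; ΔPS = ½(308 + 356)(111 − 103) = 2656.
Government spending = 14 × 356 = 4984.
DWL = ½ × 14 × (356 − 308) = 336; fraction = 336 / 4984 = 6/89.

DWL / government spending = 6/89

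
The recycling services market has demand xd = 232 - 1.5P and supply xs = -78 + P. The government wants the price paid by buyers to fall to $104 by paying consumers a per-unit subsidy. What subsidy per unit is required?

Required subsidy s = $50 per unit

At a buyer price of 104, quantity demanded is 232 − 1.5·104 = 76.
Sellers supply 76 only when they receive Ps with -78 + 1·Ps = 76, i.e. Ps = 154.
s = Ps − Pb = 154 − 104 = 50.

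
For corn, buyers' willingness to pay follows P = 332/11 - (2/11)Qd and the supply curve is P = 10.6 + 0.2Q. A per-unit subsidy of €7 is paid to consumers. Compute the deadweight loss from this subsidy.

Pre-subsidy: 332/11 - (2/11)Q = 10.6 + 0.2Q gives Q* = 359/7 and P* = 146/7.
With the rebate, buyers effectively pay Pb = Ps − 7, where Ps is the price sellers receive.
On the curves, Pb = 332/11 - (2/11)Q and Ps = 10.6 + 0.2Q; the wedge Ps − Pb = 7 gives 10.6 + 0.2Q − (332/11 - (2/11)Q) = 7, so Q' = 1462/21.
Then Pb = 332/11 − (2/11)·(1462/21) = 368/21 and Ps = 10.6 + 0.2·(1462/21) = 515/21.
The subsidy expands output by 1462/21 − 359/7 = 55/3 past the efficient level; on those units the gap between marginal cost and willingness to pay runs from 0 up to 7.
DWL = ½ × 7 × 55/3 = 385/6.

Deadweight loss = 385/6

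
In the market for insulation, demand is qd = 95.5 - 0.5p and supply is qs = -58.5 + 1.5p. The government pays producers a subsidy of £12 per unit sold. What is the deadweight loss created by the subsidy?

Pre-subsidy: 95.5 - 0.5p = -58.5 + 1.5p gives p* = 77, q* = 57.
With the subsidy, sellers receive ps = pb + 12 for each unit, where pb is the price buyers pay.
Supply in terms of pb becomes qs = -58.5 + 1.5(pb + 12) = -40.5 + 1.5pb. Setting this equal to demand: 95.5 - 0.5pb = -40.5 + 1.5pb, so pb = 68.
Sellers receive ps = 68 + 12 = 80; q' = 95.5 − 0.5·68 = 61.5.
The subsidy expands output by 61.5 − 57 = 4.5 past the efficient level; on those units the gap between marginal cost and willingness to pay runs from 0 up to 12.
DWL = ½ × 12 × 4.5 = 27.

Deadweight loss = £27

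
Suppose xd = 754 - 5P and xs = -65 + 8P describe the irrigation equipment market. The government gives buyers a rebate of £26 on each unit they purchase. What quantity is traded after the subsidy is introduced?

Pre-subsidy: 754 - 5P = -65 + 8P gives P* = 63, x* = 439.
With the rebate, buyers effectively pay Pb = Ps − 26, where Ps is the price sellers receive.
Demand in terms of Ps becomes xd = 754 − 5(Ps − 26) = 884 - 5Ps. Setting this equal to supply: 884 - 5Ps = -65 + 8Ps, so Ps = 73.
Buyers pay Pb = 73 − 26 = 47; x' = -65 + 8·73 = 519.

x' = 519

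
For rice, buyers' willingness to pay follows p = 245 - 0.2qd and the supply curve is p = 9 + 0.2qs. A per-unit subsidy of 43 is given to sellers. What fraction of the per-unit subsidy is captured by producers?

Producer share = 0.5

Pre-subsidy: 245 - 0.2q = 9 + 0.2q gives q* = 590 and p* = 127.
With the subsidy, sellers receive ps = pb + 43 for each unit, where pb is the price buyers pay.
On the curves, pb = 245 - 0.2q and ps = 9 + 0.2q; the wedge ps − pb = 43 gives 9 + 0.2q − (245 - 0.2q) = 43, so q' = 697.5.
Then pb = 245 − 0.2·697.5 = 105.5 and ps = 9 + 0.2·697.5 = 148.5.
Buyers' price falls by p* − pb = 127 − 105.5 = 21.5; sellers' price rises by ps − p* = 148.5 − 127 = 21.5.
So producers capture 21.5/43 = 0.5 of each unit of subsidy.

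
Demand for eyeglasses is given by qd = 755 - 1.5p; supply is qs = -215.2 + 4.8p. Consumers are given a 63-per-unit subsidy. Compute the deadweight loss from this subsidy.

Deadweight loss = 2268

Pre-subsidy: 755 - 1.5p = -215.2 + 4.8p gives p* = 154, q* = 524.
With the rebate, buyers effectively pay pb = ps − 63, where ps is the price sellers receive.
Demand in terms of ps becomes qd = 755 − 1.5(ps − 63) = 849.5 - 1.5ps. Setting this equal to supply: 849.5 - 1.5ps = -215.2 + 4.8ps, so ps = 169.
Buyers pay pb = 169 − 63 = 106; q' = -215.2 + 4.8·169 = 596.
The subsidy expands output by 596 − 524 = 72 past the efficient level; on those units the gap between marginal cost and willingness to pay runs from 0 up to 63.
DWL = ½ × 63 × 72 = 2268.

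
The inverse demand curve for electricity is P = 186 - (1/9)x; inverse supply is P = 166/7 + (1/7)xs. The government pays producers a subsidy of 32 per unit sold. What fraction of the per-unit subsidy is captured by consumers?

Consumer share = 0.4375

Pre-subsidy: 186 - (1/9)x = 166/7 + (1/7)x gives x* = 639 and P* = 115.
With the subsidy, sellers receive Ps = Pb + 32 for each unit, where Pb is the price buyers pay.
On the curves, Pb = 186 - (1/9)x and Ps = 166/7 + (1/7)x; the wedge Ps − Pb = 32 gives 166/7 + (1/7)x − (186 - (1/9)x) = 32, so x' = 765.
Then Pb = 186 − (1/9)·765 = 101 and Ps = 166/7 + (1/7)·765 = 133.
Buyers' price falls by P* − Pb = 115 − 101 = 14; sellers' price rises by Ps − P* = 133 − 115 = 18.
So consumers capture 14/32 = 0.4375 of each unit of subsidy.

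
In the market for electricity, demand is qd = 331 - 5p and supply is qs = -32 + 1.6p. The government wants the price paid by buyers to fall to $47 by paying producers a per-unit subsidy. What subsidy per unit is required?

Required subsidy s = $33 per unit

At a buyer price of 47, quantity demanded is 331 − 5·47 = 96.
Sellers supply 96 only when they receive ps with -32 + 1.6·ps = 96, i.e. ps = 80.
s = ps − pb = 80 − 47 = 33.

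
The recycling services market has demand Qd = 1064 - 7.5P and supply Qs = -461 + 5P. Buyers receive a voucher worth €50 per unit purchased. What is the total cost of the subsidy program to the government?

Pre-subsidy: 1064 - 7.5P = -461 + 5P gives P* = 122, Q* = 149.
With the rebate, buyers effectively pay Pb = Ps − 50, where Ps is the price sellers receive.
Demand in terms of Ps becomes Qd = 1064 − 7.5(Ps − 50) = 1439 - 7.5Ps. Setting this equal to supply: 1439 - 7.5Ps = -461 + 5Ps, so Ps = 152.
Buyers pay Pb = 152 − 50 = 102; Q' = -461 + 5·152 = 299.
Government outlay = subsidy × quantity = 50 × 299 = 14950.

Government cost = €14950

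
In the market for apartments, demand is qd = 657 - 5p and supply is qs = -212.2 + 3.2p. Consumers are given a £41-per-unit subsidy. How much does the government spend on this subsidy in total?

Pre-subsidy: 657 - 5p = -212.2 + 3.2p gives p* = 106, q* = 127.
With the rebate, buyers effectively pay pb = ps − 41, where ps is the price sellers receive.
Demand in terms of ps becomes qd = 657 − 5(ps − 41) = 862 - 5ps. Setting this equal to supply: 862 - 5ps = -212.2 + 3.2ps, so ps = 131.
Buyers pay pb = 131 − 41 = 90; q' = -212.2 + 3.2·131 = 207.
Government outlay = subsidy × quantity = 41 × 207 = 8487.

Government cost = £8487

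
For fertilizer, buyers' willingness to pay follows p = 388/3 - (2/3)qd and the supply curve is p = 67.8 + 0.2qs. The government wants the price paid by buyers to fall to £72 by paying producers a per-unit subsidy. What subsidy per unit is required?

Required subsidy s = £13 per unit

At a buyer price of 72, quantity demanded is 194 − 1.5·72 = 86.
Sellers supply 86 only when they receive ps = 67.8 + 0.2·86 = 85.
s = ps − pb = 85 − 72 = 13.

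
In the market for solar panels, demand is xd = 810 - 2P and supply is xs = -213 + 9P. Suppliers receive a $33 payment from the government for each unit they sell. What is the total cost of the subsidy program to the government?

Pre-subsidy: 810 - 2P = -213 + 9P gives P* = 93, x* = 624.
With the subsidy, sellers receive Ps = Pb + 33 for each unit, where Pb is the price buyers pay.
Supply in terms of Pb becomes xs = -213 + 9(Pb + 33) = 84 + 9Pb. Setting this equal to demand: 810 - 2Pb = 84 + 9Pb, so Pb = 66.
Sellers receive Ps = 66 + 33 = 99; x' = 810 − 2·66 = 678.
Government outlay = subsidy × quantity = 33 × 678 = 22374.

Government cost = $22374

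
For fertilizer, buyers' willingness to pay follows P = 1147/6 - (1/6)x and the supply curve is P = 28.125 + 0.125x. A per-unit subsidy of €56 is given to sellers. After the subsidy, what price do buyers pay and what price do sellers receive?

Pre-subsidy: 1147/6 - (1/6)x = 28.125 + 0.125x gives x* = 559 and P* = 98.
With the subsidy, sellers receive Ps = Pb + 56 for each unit, where Pb is the price buyers pay.
On the curves, Pb = 1147/6 - (1/6)x and Ps = 28.125 + 0.125x; the wedge Ps − Pb = 56 gives 28.125 + 0.125x − (1147/6 - (1/6)x) = 56, so x' = 751.
Then Pb = 1147/6 − (1/6)·751 = 66 and Ps = 28.125 + 0.125·751 = 122.

Buyers pay €66; sellers receive €122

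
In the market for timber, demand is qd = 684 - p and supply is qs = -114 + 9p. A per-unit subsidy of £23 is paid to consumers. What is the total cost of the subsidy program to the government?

Pre-subsidy: 684 - p = -114 + 9p gives p* = 79.8, q* = 604.2.
With the rebate, buyers effectively pay pb = ps − 23, where ps is the price sellers receive.
Demand in terms of ps becomes qd = 684 − 1(ps − 23) = 707 - ps. Setting this equal to supply: 707 - ps = -114 + 9ps, so ps = 82.1.
Buyers pay pb = 82.1 − 23 = 59.1; q' = -114 + 9·82.1 = 624.9.
Government outlay = subsidy × quantity = 23 × 624.9 = 14372.7.

Government cost = £14372.7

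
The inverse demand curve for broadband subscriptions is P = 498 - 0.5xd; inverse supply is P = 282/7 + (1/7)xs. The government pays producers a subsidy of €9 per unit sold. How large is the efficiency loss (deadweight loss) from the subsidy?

Pre-subsidy: 498 - 0.5x = 282/7 + (1/7)x gives x* = 712 and P* = 142.
With the subsidy, sellers receive Ps = Pb + 9 for each unit, where Pb is the price buyers pay.
On the curves, Pb = 498 - 0.5x and Ps = 282/7 + (1/7)x; the wedge Ps − Pb = 9 gives 282/7 + (1/7)x − (498 - 0.5x) = 9, so x' = 726.
Then Pb = 498 − 0.5·726 = 135 and Ps = 282/7 + (1/7)·726 = 144.
The subsidy expands output by 726 − 712 = 14 past the efficient level; on those units the gap between marginal cost and willingness to pay runs from 0 up to 9.
DWL = ½ × 9 × 14 = 63.

Deadweight loss = €63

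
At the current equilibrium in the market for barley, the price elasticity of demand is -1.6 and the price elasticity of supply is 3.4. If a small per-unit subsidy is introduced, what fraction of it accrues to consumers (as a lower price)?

For a small subsidy around the equilibrium, the benefit split depends on the relative slopes, which at a point are proportional to the elasticities.
Buyer share = εs/(εs + |εd|) = 3.4/(3.4 + 1.6) = 0.68; seller share = |εd|/(εs + |εd|) = 0.32.

Consumer share = 0.68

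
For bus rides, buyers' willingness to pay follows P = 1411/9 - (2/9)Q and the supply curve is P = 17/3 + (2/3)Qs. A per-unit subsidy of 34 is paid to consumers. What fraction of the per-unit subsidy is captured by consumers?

Pre-subsidy: 1411/9 - (2/9)Q = 17/3 + (2/3)Q gives Q* = 170 and P* = 119.
With the rebate, buyers effectively pay Pb = Ps − 34, where Ps is the price sellers receive.
On the curves, Pb = 1411/9 - (2/9)Q and Ps = 17/3 + (2/3)Q; the wedge Ps − Pb = 34 gives 17/3 + (2/3)Q − (1411/9 - (2/9)Q) = 34, so Q' = 208.25.
Then Pb = 1411/9 − (2/9)·208.25 = 110.5 and Ps = 17/3 + (2/3)·208.25 = 144.5.
Buyers' price falls by P* − Pb = 119 − 110.5 = 8.5; sellers' price rises by Ps − P* = 144.5 − 119 = 25.5.
So consumers capture 8.5/34 = 0.25 of each unit of subsidy.

Consumer share = 0.25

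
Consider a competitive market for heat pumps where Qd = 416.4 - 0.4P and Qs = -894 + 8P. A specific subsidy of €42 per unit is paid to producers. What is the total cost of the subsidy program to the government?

Government cost = €15540

Pre-subsidy: 416.4 - 0.4P = -894 + 8P gives P* = 156, Q* = 354.
With the subsidy, sellers receive Ps = Pb + 42 for each unit, where Pb is the price buyers pay.
Supply in terms of Pb becomes Qs = -894 + 8(Pb + 42) = -558 + 8Pb. Setting this equal to demand: 416.4 - 0.4Pb = -558 + 8Pb, so Pb = 116.
Sellers receive Ps = 116 + 42 = 158; Q' = 416.4 − 0.4·116 = 370.
Government outlay = subsidy × quantity = 42 × 370 = 15540.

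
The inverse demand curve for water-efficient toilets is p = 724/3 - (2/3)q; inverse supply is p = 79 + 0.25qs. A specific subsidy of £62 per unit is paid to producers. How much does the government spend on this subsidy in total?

Pre-subsidy: 724/3 - (2/3)q = 79 + 0.25q gives q* = 1948/11 and p* = 1356/11.
With the subsidy, sellers receive ps = pb + 62 for each unit, where pb is the price buyers pay.
On the curves, pb = 724/3 - (2/3)q and ps = 79 + 0.25q; the wedge ps − pb = 62 gives 79 + 0.25q − (724/3 - (2/3)q) = 62, so q' = 2692/11.
Then pb = 724/3 − (2/3)·(2692/11) = 860/11 and ps = 79 + 0.25·(2692/11) = 1542/11.
Government outlay = subsidy × quantity = 62 × 2692/11 = 166904/11.

Government cost = 166904/11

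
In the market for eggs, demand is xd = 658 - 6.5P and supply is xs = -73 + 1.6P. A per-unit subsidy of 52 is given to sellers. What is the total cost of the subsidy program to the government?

Government cost = 581932/81

Pre-subsidy: 658 - 6.5P = -73 + 1.6P gives P* = 7310/81, x* = 5783/81.
With the subsidy, sellers receive Ps = Pb + 52 for each unit, where Pb is the price buyers pay.
Supply in terms of Pb becomes xs = -73 + 1.6(Pb + 52) = 10.2 + 1.6Pb. Setting this equal to demand: 658 - 6.5Pb = 10.2 + 1.6Pb, so Pb = 6478/81.
Sellers receive Ps = 6478/81 + 52 = 10690/81; x' = 658 − 6.5·(6478/81) = 11191/81.
Government outlay = subsidy × quantity = 52 × 11191/81 = 581932/81.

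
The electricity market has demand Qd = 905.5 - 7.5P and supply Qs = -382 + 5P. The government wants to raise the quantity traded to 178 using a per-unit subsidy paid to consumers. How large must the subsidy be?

Required subsidy s = 15 per unit

At Q = 178, invert demand for the buyer price: Pb = (905.5 − 178)/7.5 = 97; invert supply for the seller price: Ps = (178 − (-382))/5 = 112.
The subsidy must fill the gap: s = Ps − Pb = 112 − 97 = 15.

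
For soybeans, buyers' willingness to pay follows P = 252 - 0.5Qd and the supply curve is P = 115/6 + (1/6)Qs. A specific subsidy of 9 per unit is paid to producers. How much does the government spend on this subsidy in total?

Government cost = 3264.75

Pre-subsidy: 252 - 0.5Q = 115/6 + (1/6)Q gives Q* = 349.25 and P* = 77.375.
With the subsidy, sellers receive Ps = Pb + 9 for each unit, where Pb is the price buyers pay.
On the curves, Pb = 252 - 0.5Q and Ps = 115/6 + (1/6)Q; the wedge Ps − Pb = 9 gives 115/6 + (1/6)Q − (252 - 0.5Q) = 9, so Q' = 362.75.
Then Pb = 252 − 0.5·362.75 = 70.625 and Ps = 115/6 + (1/6)·362.75 = 79.625.
Government outlay = subsidy × quantity = 9 × 362.75 = 3264.75.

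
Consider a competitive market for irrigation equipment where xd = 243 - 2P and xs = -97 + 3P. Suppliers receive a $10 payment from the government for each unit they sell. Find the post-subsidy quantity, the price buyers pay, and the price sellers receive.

x' = 119; buyers pay $62; sellers receive $72

Pre-subsidy: 243 - 2P = -97 + 3P gives P* = 68, x* = 107.
With the subsidy, sellers receive Ps = Pb + 10 for each unit, where Pb is the price buyers pay.
Supply in terms of Pb becomes xs = -97 + 3(Pb + 10) = -67 + 3Pb. Setting this equal to demand: 243 - 2Pb = -67 + 3Pb, so Pb = 62.
Sellers receive Ps = 62 + 10 = 72; x' = 243 − 2·62 = 119.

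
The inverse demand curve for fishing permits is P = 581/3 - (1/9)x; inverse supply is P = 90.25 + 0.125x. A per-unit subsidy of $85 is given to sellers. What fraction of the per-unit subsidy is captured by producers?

Producer share = 9/17

Pre-subsidy: 581/3 - (1/9)x = 90.25 + 0.125x gives x* = 438 and P* = 145.
With the subsidy, sellers receive Ps = Pb + 85 for each unit, where Pb is the price buyers pay.
On the curves, Pb = 581/3 - (1/9)x and Ps = 90.25 + 0.125x; the wedge Ps − Pb = 85 gives 90.25 + 0.125x − (581/3 - (1/9)x) = 85, so x' = 798.
Then Pb = 581/3 − (1/9)·798 = 105 and Ps = 90.25 + 0.125·798 = 190.
Buyers' price falls by P* − Pb = 145 − 105 = 40; sellers' price rises by Ps − P* = 190 − 145 = 45.
So producers capture 45/85 = 9/17 of each unit of subsidy.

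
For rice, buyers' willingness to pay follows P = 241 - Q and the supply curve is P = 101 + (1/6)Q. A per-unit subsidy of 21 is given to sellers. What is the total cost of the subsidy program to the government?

Government cost = 2898

Pre-subsidy: 241 - Q = 101 + (1/6)Q gives Q* = 120 and P* = 121.
With the subsidy, sellers receive Ps = Pb + 21 for each unit, where Pb is the price buyers pay.
On the curves, Pb = 241 - Q and Ps = 101 + (1/6)Q; the wedge Ps − Pb = 21 gives 101 + (1/6)Q − (241 - Q) = 21, so Q' = 138.
Then Pb = 241 − 1·138 = 103 and Ps = 101 + (1/6)·138 = 124.
Government outlay = subsidy × quantity = 21 × 138 = 2898.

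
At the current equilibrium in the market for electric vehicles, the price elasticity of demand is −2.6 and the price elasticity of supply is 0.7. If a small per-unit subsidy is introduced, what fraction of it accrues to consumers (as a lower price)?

Consumer share = 7/33

For a small subsidy around the equilibrium, the benefit split depends on the relative slopes, which at a point are proportional to the elasticities.
Buyer share = εs/(εs + |εd|) = 0.7/(0.7 + 2.6) = 7/33; seller share = |εd|/(εs + |εd|) = 26/33.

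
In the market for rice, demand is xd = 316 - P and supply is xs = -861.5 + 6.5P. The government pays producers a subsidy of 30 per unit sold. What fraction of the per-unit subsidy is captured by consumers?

Pre-subsidy: 316 - P = -861.5 + 6.5P gives P* = 157, x* = 159.
With the subsidy, sellers receive Ps = Pb + 30 for each unit, where Pb is the price buyers pay.
Supply in terms of Pb becomes xs = -861.5 + 6.5(Pb + 30) = -666.5 + 6.5Pb. Setting this equal to demand: 316 - Pb = -666.5 + 6.5Pb, so Pb = 131.
Sellers receive Ps = 131 + 30 = 161; x' = 316 − 1·131 = 185.
Buyers' price falls by P* − Pb = 157 − 131 = 26; sellers' price rises by Ps − P* = 161 − 157 = 4.
So consumers capture 26/30 = 13/15 of each unit of subsidy.

Consumer share = 13/15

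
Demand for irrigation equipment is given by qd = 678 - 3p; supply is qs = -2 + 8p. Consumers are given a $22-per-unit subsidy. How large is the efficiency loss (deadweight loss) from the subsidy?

Deadweight loss = $528

Pre-subsidy: 678 - 3p = -2 + 8p gives p* = 680/11, q* = 5418/11.
With the rebate, buyers effectively pay pb = ps − 22, where ps is the price sellers receive.
Demand in terms of ps becomes qd = 678 − 3(ps − 22) = 744 - 3ps. Setting this equal to supply: 744 - 3ps = -2 + 8ps, so ps = 746/11.
Buyers pay pb = 746/11 − 22 = 504/11; q' = -2 + 8·(746/11) = 5946/11.
The subsidy expands output by 5946/11 − 5418/11 = 48 past the efficient level; on those units the gap between marginal cost and willingness to pay runs from 0 up to 22.
DWL = ½ × 22 × 48 = 528.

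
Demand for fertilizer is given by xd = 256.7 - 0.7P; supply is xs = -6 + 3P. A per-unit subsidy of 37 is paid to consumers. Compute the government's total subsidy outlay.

Government cost = 8436

Pre-subsidy: 256.7 - 0.7P = -6 + 3P gives P* = 71, x* = 207.
With the rebate, buyers effectively pay Pb = Ps − 37, where Ps is the price sellers receive.
Demand in terms of Ps becomes xd = 256.7 − 0.7(Ps − 37) = 282.6 - 0.7Ps. Setting this equal to supply: 282.6 - 0.7Ps = -6 + 3Ps, so Ps = 78.
Buyers pay Pb = 78 − 37 = 41; x' = -6 + 3·78 = 228.
Government outlay = subsidy × quantity = 37 × 228 = 8436.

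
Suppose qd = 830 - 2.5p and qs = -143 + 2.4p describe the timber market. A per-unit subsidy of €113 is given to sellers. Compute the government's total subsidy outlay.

Government cost = 2613125/49

Pre-subsidy: 830 - 2.5p = -143 + 2.4p gives p* = 1390/7, q* = 2335/7.
With the subsidy, sellers receive ps = pb + 113 for each unit, where pb is the price buyers pay.
Supply in terms of pb becomes qs = -143 + 2.4(pb + 113) = 128.2 + 2.4pb. Setting this equal to demand: 830 - 2.5pb = 128.2 + 2.4pb, so pb = 7018/49.
Sellers receive ps = 7018/49 + 113 = 12555/49; q' = 830 − 2.5·(7018/49) = 23125/49.
Government outlay = subsidy × quantity = 113 × 23125/49 = 2613125/49.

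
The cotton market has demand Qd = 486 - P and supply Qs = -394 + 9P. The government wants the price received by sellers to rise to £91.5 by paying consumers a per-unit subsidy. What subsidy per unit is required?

Required subsidy s = £35 per unit

At a seller price of 91.5, quantity supplied is -394 + 9·91.5 = 429.5.
Buyers absorb 429.5 only when they pay Pb with 486 − 1·Pb = 429.5, i.e. Pb = 56.5.
s = Ps − Pb = 91.5 − 56.5 = 35.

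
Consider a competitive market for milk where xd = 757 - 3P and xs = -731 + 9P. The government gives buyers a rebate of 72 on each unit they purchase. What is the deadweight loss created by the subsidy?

Pre-subsidy: 757 - 3P = -731 + 9P gives P* = 124, x* = 385.
With the rebate, buyers effectively pay Pb = Ps − 72, where Ps is the price sellers receive.
Demand in terms of Ps becomes xd = 757 − 3(Ps − 72) = 973 - 3Ps. Setting this equal to supply: 973 - 3Ps = -731 + 9Ps, so Ps = 142.
Buyers pay Pb = 142 − 72 = 70; x' = -731 + 9·142 = 547.
The subsidy expands output by 547 − 385 = 162 past the efficient level; on those units the gap between marginal cost and willingness to pay runs from 0 up to 72.
DWL = ½ × 72 × 162 = 5832.

Deadweight loss = 5832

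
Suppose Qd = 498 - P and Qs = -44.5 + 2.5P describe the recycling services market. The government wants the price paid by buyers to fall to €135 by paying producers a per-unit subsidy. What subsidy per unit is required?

Required subsidy s = €28 per unit

At a buyer price of 135, quantity demanded is 498 − 1·135 = 363.
Sellers supply 363 only when they receive Ps with -44.5 + 2.5·Ps = 363, i.e. Ps = 163.
s = Ps − Pb = 163 − 135 = 28.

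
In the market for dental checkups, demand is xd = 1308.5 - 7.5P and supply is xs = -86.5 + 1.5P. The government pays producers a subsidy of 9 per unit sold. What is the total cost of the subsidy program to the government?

Government cost = 1415.25

Pre-subsidy: 1308.5 - 7.5P = -86.5 + 1.5P gives P* = 155, x* = 146.
With the subsidy, sellers receive Ps = Pb + 9 for each unit, where Pb is the price buyers pay.
Supply in terms of Pb becomes xs = -86.5 + 1.5(Pb + 9) = -73 + 1.5Pb. Setting this equal to demand: 1308.5 - 7.5Pb = -73 + 1.5Pb, so Pb = 153.5.
Sellers receive Ps = 153.5 + 9 = 162.5; x' = 1308.5 − 7.5·153.5 = 157.25.
Government outlay = subsidy × quantity = 9 × 157.25 = 1415.25.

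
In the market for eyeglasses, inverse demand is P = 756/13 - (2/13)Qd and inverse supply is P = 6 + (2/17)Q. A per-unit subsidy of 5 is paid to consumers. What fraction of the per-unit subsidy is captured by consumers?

Pre-subsidy: 756/13 - (2/13)Q = 6 + (2/17)Q gives Q* = 192.1 and P* = 28.6.
With the rebate, buyers effectively pay Pb = Ps − 5, where Ps is the price sellers receive.
On the curves, Pb = 756/13 - (2/13)Q and Ps = 6 + (2/17)Q; the wedge Ps − Pb = 5 gives 6 + (2/17)Q − (756/13 - (2/13)Q) = 5, so Q' = 12631/60.
Then Pb = 756/13 − (2/13)·(12631/60) = 773/30 and Ps = 6 + (2/17)·(12631/60) = 923/30.
Buyers' price falls by P* − Pb = 28.6 − 773/30 = 17/6; sellers' price rises by Ps − P* = 923/30 − 28.6 = 13/6.
So consumers capture (17/6)/5 = 17/30 of each unit of subsidy.

Consumer share = 17/30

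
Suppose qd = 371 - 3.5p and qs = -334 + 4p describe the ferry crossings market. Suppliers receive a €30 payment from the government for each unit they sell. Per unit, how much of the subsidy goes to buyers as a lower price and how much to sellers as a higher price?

Pre-subsidy: 371 - 3.5p = -334 + 4p gives p* = 94, q* = 42.
With the subsidy, sellers receive ps = pb + 30 for each unit, where pb is the price buyers pay.
Supply in terms of pb becomes qs = -334 + 4(pb + 30) = -214 + 4pb. Setting this equal to demand: 371 - 3.5pb = -214 + 4pb, so pb = 78.
Sellers receive ps = 78 + 30 = 108; q' = 371 − 3.5·78 = 98.
Buyers' price falls by p* − pb = 94 − 78 = 16; sellers' price rises by ps − p* = 108 − 94 = 14.

Buyers gain €16 per unit; sellers gain €14 per unit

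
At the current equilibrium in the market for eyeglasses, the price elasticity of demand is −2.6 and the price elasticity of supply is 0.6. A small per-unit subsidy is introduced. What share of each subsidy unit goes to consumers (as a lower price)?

Consumer share = 0.1875

For a small subsidy around the equilibrium, the benefit split depends on the relative slopes, which at a point are proportional to the elasticities.
Buyer share = εs/(εs + |εd|) = 0.6/(0.6 + 2.6) = 0.1875; seller share = |εd|/(εs + |εd|) = 0.8125.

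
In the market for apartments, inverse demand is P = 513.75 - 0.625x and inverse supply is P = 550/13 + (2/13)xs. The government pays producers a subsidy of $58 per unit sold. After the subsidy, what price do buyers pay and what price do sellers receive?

Buyers pay 800/9; sellers receive 1322/9

Pre-subsidy: 513.75 - 0.625x = 550/13 + (2/13)x gives x* = 49030/81 and P* = 10970/81.
With the subsidy, sellers receive Ps = Pb + 58 for each unit, where Pb is the price buyers pay.
On the curves, Pb = 513.75 - 0.625x and Ps = 550/13 + (2/13)x; the wedge Ps − Pb = 58 gives 550/13 + (2/13)x − (513.75 - 0.625x) = 58, so x' = 6118/9.
Then Pb = 513.75 − 0.625·(6118/9) = 800/9 and Ps = 550/13 + (2/13)·(6118/9) = 1322/9.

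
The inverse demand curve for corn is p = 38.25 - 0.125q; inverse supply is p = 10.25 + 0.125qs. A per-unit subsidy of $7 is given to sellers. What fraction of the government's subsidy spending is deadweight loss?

Pre-subsidy: 38.25 - 0.125q = 10.25 + 0.125q gives q* = 112 and p* = 24.25.
With the subsidy, sellers receive ps = pb + 7 for each unit, where pb is the price buyers pay.
On the curves, pb = 38.25 - 0.125q and ps = 10.25 + 0.125q; the wedge ps − pb = 7 gives 10.25 + 0.125q − (38.25 - 0.125q) = 7, so q' = 140.
Then pb = 38.25 − 0.125·140 = 20.75 and ps = 10.25 + 0.125·140 = 27.75.
ΔCS = ½(112 + 140)(24.25 − 20.75) = 441; ΔPS = ½(112 + 140)(27.75 − 24.25) = 441.
Government spending = 7 × 140 = 980.
DWL = ½ × 7 × (140 − 112) = 98; fraction = 98 / 980 = 0.1.

DWL / government spending = 0.1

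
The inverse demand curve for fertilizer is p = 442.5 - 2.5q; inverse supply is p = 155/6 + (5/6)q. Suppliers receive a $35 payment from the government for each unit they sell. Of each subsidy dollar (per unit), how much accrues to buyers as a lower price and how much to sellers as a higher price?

Buyers gain $26.25 per unit; sellers gain $8.75 per unit

Pre-subsidy: 442.5 - 2.5q = 155/6 + (5/6)q gives q* = 125 and p* = 130.
With the subsidy, sellers receive ps = pb + 35 for each unit, where pb is the price buyers pay.
On the curves, pb = 442.5 - 2.5q and ps = 155/6 + (5/6)q; the wedge ps − pb = 35 gives 155/6 + (5/6)q − (442.5 - 2.5q) = 35, so q' = 135.5.
Then pb = 442.5 − 2.5·135.5 = 103.75 and ps = 155/6 + (5/6)·135.5 = 138.75.
Buyers' price falls by p* − pb = 130 − 103.75 = 26.25; sellers' price rises by ps − p* = 138.75 − 130 = 8.75.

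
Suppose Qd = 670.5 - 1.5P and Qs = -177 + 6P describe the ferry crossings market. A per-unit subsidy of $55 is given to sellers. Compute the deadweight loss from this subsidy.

Deadweight loss = $1815

Pre-subsidy: 670.5 - 1.5P = -177 + 6P gives P* = 113, Q* = 501.
With the subsidy, sellers receive Ps = Pb + 55 for each unit, where Pb is the price buyers pay.
Supply in terms of Pb becomes Qs = -177 + 6(Pb + 55) = 153 + 6Pb. Setting this equal to demand: 670.5 - 1.5Pb = 153 + 6Pb, so Pb = 69.
Sellers receive Ps = 69 + 55 = 124; Q' = 670.5 − 1.5·69 = 567.
The subsidy expands output by 567 − 501 = 66 past the efficient level; on those units the gap between marginal cost and willingness to pay runs from 0 up to 55.
DWL = ½ × 55 × 66 = 1815.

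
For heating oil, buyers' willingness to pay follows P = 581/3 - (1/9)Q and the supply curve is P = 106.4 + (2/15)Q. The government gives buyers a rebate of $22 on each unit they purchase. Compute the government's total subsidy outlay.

Government cost = $9834

Pre-subsidy: 581/3 - (1/9)Q = 106.4 + (2/15)Q gives Q* = 357 and P* = 154.
With the rebate, buyers effectively pay Pb = Ps − 22, where Ps is the price sellers receive.
On the curves, Pb = 581/3 - (1/9)Q and Ps = 106.4 + (2/15)Q; the wedge Ps − Pb = 22 gives 106.4 + (2/15)Q − (581/3 - (1/9)Q) = 22, so Q' = 447.
Then Pb = 581/3 − (1/9)·447 = 144 and Ps = 106.4 + (2/15)·447 = 166.
Government outlay = subsidy × quantity = 22 × 447 = 9834.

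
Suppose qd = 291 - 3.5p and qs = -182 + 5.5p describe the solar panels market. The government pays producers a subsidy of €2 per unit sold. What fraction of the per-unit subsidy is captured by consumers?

Consumer share = 11/18

Pre-subsidy: 291 - 3.5p = -182 + 5.5p gives p* = 473/9, q* = 1927/18.
With the subsidy, sellers receive ps = pb + 2 for each unit, where pb is the price buyers pay.
Supply in terms of pb becomes qs = -182 + 5.5(pb + 2) = -171 + 5.5pb. Setting this equal to demand: 291 - 3.5pb = -171 + 5.5pb, so pb = 154/3.
Sellers receive ps = 154/3 + 2 = 160/3; q' = 291 − 3.5·(154/3) = 334/3.
Buyers' price falls by p* − pb = 473/9 − 154/3 = 11/9; sellers' price rises by ps − p* = 160/3 − 473/9 = 7/9.
So consumers capture (11/9)/2 = 11/18 of each unit of subsidy.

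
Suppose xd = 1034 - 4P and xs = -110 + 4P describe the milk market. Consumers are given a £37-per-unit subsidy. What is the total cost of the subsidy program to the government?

Pre-subsidy: 1034 - 4P = -110 + 4P gives P* = 143, x* = 462.
With the rebate, buyers effectively pay Pb = Ps − 37, where Ps is the price sellers receive.
Demand in terms of Ps becomes xd = 1034 − 4(Ps − 37) = 1182 - 4Ps. Setting this equal to supply: 1182 - 4Ps = -110 + 4Ps, so Ps = 161.5.
Buyers pay Pb = 161.5 − 37 = 124.5; x' = -110 + 4·161.5 = 536.
Government outlay = subsidy × quantity = 37 × 536 = 19832.

Government cost = £19832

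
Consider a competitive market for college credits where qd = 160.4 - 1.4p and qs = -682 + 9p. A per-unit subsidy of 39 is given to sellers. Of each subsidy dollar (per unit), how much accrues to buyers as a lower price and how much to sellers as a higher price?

Pre-subsidy: 160.4 - 1.4p = -682 + 9p gives p* = 81, q* = 47.
With the subsidy, sellers receive ps = pb + 39 for each unit, where pb is the price buyers pay.
Supply in terms of pb becomes qs = -682 + 9(pb + 39) = -331 + 9pb. Setting this equal to demand: 160.4 - 1.4pb = -331 + 9pb, so pb = 47.25.
Sellers receive ps = 47.25 + 39 = 86.25; q' = 160.4 − 1.4·47.25 = 94.25.
Buyers' price falls by p* − pb = 81 − 47.25 = 33.75; sellers' price rises by ps − p* = 86.25 − 81 = 5.25.

Buyers gain 33.75 per unit; sellers gain 5.25 per unit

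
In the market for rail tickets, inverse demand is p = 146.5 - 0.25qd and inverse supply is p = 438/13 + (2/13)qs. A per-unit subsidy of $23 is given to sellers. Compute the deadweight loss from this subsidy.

Deadweight loss = 13754/21

Pre-subsidy: 146.5 - 0.25q = 438/13 + (2/13)q gives q* = 838/3 and p* = 230/3.
With the subsidy, sellers receive ps = pb + 23 for each unit, where pb is the price buyers pay.
On the curves, pb = 146.5 - 0.25q and ps = 438/13 + (2/13)q; the wedge ps − pb = 23 gives 438/13 + (2/13)q − (146.5 - 0.25q) = 23, so q' = 2354/7.
Then pb = 146.5 − 0.25·(2354/7) = 437/7 and ps = 438/13 + (2/13)·(2354/7) = 598/7.
The subsidy expands output by 2354/7 − 838/3 = 1196/21 past the efficient level; on those units the gap between marginal cost and willingness to pay runs from 0 up to 23.
DWL = ½ × 23 × 1196/21 = 13754/21.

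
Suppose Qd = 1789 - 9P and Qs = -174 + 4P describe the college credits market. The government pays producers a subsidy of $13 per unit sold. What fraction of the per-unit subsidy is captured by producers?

Producer share = 9/13

Pre-subsidy: 1789 - 9P = -174 + 4P gives P* = 151, Q* = 430.
With the subsidy, sellers receive Ps = Pb + 13 for each unit, where Pb is the price buyers pay.
Supply in terms of Pb becomes Qs = -174 + 4(Pb + 13) = -122 + 4Pb. Setting this equal to demand: 1789 - 9Pb = -122 + 4Pb, so Pb = 147.
Sellers receive Ps = 147 + 13 = 160; Q' = 1789 − 9·147 = 466.
Buyers' price falls by P* − Pb = 151 − 147 = 4; sellers' price rises by Ps − P* = 160 − 151 = 9.
So producers capture 9/13 = 9/13 of each unit of subsidy.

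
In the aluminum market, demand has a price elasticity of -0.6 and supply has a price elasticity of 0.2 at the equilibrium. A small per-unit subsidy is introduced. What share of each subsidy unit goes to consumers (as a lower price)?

For a small subsidy around the equilibrium, the benefit split depends on the relative slopes, which at a point are proportional to the elasticities.
Buyer share = εs/(εs + |εd|) = 0.2/(0.2 + 0.6) = 0.25; seller share = |εd|/(εs + |εd|) = 0.75.

Consumer share = 0.25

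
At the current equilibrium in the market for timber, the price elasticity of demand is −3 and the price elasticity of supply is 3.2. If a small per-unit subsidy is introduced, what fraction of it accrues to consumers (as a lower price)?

Consumer share = 16/31

For a small subsidy around the equilibrium, the benefit split depends on the relative slopes, which at a point are proportional to the elasticities.
Buyer share = εs/(εs + |εd|) = 3.2/(3.2 + 3) = 16/31; seller share = |εd|/(εs + |εd|) = 15/31.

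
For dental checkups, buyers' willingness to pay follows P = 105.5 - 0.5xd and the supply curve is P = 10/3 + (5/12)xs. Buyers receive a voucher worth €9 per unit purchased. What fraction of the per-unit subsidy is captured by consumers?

Consumer share = 6/11

Pre-subsidy: 105.5 - 0.5x = 10/3 + (5/12)x gives x* = 1226/11 and P* = 1095/22.
With the rebate, buyers effectively pay Pb = Ps − 9, where Ps is the price sellers receive.
On the curves, Pb = 105.5 - 0.5x and Ps = 10/3 + (5/12)x; the wedge Ps − Pb = 9 gives 10/3 + (5/12)x − (105.5 - 0.5x) = 9, so x' = 1334/11.
Then Pb = 105.5 − 0.5·(1334/11) = 987/22 and Ps = 10/3 + (5/12)·(1334/11) = 1185/22.
Buyers' price falls by P* − Pb = 1095/22 − 987/22 = 54/11; sellers' price rises by Ps − P* = 1185/22 − 1095/22 = 45/11.
So consumers capture (54/11)/9 = 6/11 of each unit of subsidy.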